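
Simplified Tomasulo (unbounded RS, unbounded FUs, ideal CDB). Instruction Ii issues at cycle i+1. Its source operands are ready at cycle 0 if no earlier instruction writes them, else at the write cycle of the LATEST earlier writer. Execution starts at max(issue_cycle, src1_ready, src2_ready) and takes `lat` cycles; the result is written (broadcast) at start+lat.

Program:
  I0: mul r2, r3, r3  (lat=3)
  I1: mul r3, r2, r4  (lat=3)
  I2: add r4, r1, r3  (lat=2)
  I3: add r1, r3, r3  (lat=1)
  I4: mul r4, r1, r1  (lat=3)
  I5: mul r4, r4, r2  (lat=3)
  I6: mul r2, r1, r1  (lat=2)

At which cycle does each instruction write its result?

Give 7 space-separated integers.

Answer: 4 7 9 8 11 14 10

Derivation:
I0 mul r2: issue@1 deps=(None,None) exec_start@1 write@4
I1 mul r3: issue@2 deps=(0,None) exec_start@4 write@7
I2 add r4: issue@3 deps=(None,1) exec_start@7 write@9
I3 add r1: issue@4 deps=(1,1) exec_start@7 write@8
I4 mul r4: issue@5 deps=(3,3) exec_start@8 write@11
I5 mul r4: issue@6 deps=(4,0) exec_start@11 write@14
I6 mul r2: issue@7 deps=(3,3) exec_start@8 write@10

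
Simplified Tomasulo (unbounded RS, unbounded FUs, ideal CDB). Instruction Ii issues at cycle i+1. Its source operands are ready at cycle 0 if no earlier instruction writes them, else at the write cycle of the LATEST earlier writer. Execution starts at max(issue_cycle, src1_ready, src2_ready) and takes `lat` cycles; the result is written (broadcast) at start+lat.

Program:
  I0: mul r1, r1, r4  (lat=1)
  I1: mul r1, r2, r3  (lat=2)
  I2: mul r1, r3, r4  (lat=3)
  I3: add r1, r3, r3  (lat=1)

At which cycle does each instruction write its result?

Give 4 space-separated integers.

I0 mul r1: issue@1 deps=(None,None) exec_start@1 write@2
I1 mul r1: issue@2 deps=(None,None) exec_start@2 write@4
I2 mul r1: issue@3 deps=(None,None) exec_start@3 write@6
I3 add r1: issue@4 deps=(None,None) exec_start@4 write@5

Answer: 2 4 6 5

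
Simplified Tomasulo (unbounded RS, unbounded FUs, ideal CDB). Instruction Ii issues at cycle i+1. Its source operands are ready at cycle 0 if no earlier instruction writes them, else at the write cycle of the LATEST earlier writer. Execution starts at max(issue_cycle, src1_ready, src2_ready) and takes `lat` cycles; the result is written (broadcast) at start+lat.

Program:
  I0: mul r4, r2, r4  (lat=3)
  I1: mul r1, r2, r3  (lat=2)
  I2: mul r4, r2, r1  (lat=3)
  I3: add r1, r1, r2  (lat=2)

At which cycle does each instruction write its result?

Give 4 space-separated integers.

I0 mul r4: issue@1 deps=(None,None) exec_start@1 write@4
I1 mul r1: issue@2 deps=(None,None) exec_start@2 write@4
I2 mul r4: issue@3 deps=(None,1) exec_start@4 write@7
I3 add r1: issue@4 deps=(1,None) exec_start@4 write@6

Answer: 4 4 7 6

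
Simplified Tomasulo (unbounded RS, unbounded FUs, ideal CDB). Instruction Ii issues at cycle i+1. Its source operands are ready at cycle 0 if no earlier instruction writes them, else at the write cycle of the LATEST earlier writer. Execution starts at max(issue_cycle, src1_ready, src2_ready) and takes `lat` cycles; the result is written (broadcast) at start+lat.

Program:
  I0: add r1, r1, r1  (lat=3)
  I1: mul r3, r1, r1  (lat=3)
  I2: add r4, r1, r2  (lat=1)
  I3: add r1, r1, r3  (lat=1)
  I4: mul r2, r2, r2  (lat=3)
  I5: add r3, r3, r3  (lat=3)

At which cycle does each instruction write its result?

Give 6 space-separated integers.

Answer: 4 7 5 8 8 10

Derivation:
I0 add r1: issue@1 deps=(None,None) exec_start@1 write@4
I1 mul r3: issue@2 deps=(0,0) exec_start@4 write@7
I2 add r4: issue@3 deps=(0,None) exec_start@4 write@5
I3 add r1: issue@4 deps=(0,1) exec_start@7 write@8
I4 mul r2: issue@5 deps=(None,None) exec_start@5 write@8
I5 add r3: issue@6 deps=(1,1) exec_start@7 write@10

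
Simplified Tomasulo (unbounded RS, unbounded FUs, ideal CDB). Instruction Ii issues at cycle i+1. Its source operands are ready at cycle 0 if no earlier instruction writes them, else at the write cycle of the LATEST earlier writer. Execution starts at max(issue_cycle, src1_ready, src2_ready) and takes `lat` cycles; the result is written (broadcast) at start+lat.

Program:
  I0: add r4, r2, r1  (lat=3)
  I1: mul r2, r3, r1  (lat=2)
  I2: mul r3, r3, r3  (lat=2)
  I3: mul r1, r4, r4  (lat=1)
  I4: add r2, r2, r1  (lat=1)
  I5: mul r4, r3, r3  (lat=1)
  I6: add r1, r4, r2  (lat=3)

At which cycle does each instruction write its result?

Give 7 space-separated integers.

I0 add r4: issue@1 deps=(None,None) exec_start@1 write@4
I1 mul r2: issue@2 deps=(None,None) exec_start@2 write@4
I2 mul r3: issue@3 deps=(None,None) exec_start@3 write@5
I3 mul r1: issue@4 deps=(0,0) exec_start@4 write@5
I4 add r2: issue@5 deps=(1,3) exec_start@5 write@6
I5 mul r4: issue@6 deps=(2,2) exec_start@6 write@7
I6 add r1: issue@7 deps=(5,4) exec_start@7 write@10

Answer: 4 4 5 5 6 7 10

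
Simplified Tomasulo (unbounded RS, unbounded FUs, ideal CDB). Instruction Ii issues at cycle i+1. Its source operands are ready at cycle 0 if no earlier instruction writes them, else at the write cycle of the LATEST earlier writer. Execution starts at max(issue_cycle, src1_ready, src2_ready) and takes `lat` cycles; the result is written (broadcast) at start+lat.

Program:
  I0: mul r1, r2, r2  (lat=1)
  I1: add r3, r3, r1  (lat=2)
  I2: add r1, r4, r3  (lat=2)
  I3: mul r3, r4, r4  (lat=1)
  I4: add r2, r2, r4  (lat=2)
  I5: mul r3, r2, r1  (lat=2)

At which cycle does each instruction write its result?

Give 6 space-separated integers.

Answer: 2 4 6 5 7 9

Derivation:
I0 mul r1: issue@1 deps=(None,None) exec_start@1 write@2
I1 add r3: issue@2 deps=(None,0) exec_start@2 write@4
I2 add r1: issue@3 deps=(None,1) exec_start@4 write@6
I3 mul r3: issue@4 deps=(None,None) exec_start@4 write@5
I4 add r2: issue@5 deps=(None,None) exec_start@5 write@7
I5 mul r3: issue@6 deps=(4,2) exec_start@7 write@9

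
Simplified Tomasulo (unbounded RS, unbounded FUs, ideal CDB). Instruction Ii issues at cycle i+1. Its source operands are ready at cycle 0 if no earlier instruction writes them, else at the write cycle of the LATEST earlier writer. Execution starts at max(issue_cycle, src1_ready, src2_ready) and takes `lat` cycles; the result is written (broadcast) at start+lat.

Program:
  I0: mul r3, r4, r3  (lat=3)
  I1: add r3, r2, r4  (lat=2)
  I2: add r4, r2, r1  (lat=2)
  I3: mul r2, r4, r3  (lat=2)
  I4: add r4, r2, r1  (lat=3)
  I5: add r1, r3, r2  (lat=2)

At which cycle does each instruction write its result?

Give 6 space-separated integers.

Answer: 4 4 5 7 10 9

Derivation:
I0 mul r3: issue@1 deps=(None,None) exec_start@1 write@4
I1 add r3: issue@2 deps=(None,None) exec_start@2 write@4
I2 add r4: issue@3 deps=(None,None) exec_start@3 write@5
I3 mul r2: issue@4 deps=(2,1) exec_start@5 write@7
I4 add r4: issue@5 deps=(3,None) exec_start@7 write@10
I5 add r1: issue@6 deps=(1,3) exec_start@7 write@9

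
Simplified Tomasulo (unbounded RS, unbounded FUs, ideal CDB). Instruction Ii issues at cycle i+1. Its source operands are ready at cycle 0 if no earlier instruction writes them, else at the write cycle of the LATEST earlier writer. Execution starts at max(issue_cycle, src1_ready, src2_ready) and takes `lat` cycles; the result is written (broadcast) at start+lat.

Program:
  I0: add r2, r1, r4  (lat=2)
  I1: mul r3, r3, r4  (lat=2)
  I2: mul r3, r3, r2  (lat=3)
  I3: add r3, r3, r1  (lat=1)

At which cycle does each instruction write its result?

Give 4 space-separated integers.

I0 add r2: issue@1 deps=(None,None) exec_start@1 write@3
I1 mul r3: issue@2 deps=(None,None) exec_start@2 write@4
I2 mul r3: issue@3 deps=(1,0) exec_start@4 write@7
I3 add r3: issue@4 deps=(2,None) exec_start@7 write@8

Answer: 3 4 7 8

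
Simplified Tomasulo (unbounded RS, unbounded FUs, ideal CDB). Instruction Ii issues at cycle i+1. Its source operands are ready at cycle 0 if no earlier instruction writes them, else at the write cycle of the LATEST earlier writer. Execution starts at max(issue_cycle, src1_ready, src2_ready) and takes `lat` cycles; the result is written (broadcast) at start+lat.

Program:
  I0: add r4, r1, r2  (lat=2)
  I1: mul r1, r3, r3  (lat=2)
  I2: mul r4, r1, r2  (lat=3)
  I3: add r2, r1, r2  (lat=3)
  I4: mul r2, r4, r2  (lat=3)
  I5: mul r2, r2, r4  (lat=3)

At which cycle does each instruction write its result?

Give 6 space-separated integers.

Answer: 3 4 7 7 10 13

Derivation:
I0 add r4: issue@1 deps=(None,None) exec_start@1 write@3
I1 mul r1: issue@2 deps=(None,None) exec_start@2 write@4
I2 mul r4: issue@3 deps=(1,None) exec_start@4 write@7
I3 add r2: issue@4 deps=(1,None) exec_start@4 write@7
I4 mul r2: issue@5 deps=(2,3) exec_start@7 write@10
I5 mul r2: issue@6 deps=(4,2) exec_start@10 write@13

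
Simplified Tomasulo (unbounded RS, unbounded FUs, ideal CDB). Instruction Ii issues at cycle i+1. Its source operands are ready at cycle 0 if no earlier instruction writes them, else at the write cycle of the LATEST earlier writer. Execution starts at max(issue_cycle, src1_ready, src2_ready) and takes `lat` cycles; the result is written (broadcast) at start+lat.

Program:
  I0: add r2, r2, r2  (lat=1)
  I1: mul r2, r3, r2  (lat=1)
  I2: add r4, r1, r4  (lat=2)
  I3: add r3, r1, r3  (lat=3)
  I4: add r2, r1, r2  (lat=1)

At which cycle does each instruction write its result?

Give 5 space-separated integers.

Answer: 2 3 5 7 6

Derivation:
I0 add r2: issue@1 deps=(None,None) exec_start@1 write@2
I1 mul r2: issue@2 deps=(None,0) exec_start@2 write@3
I2 add r4: issue@3 deps=(None,None) exec_start@3 write@5
I3 add r3: issue@4 deps=(None,None) exec_start@4 write@7
I4 add r2: issue@5 deps=(None,1) exec_start@5 write@6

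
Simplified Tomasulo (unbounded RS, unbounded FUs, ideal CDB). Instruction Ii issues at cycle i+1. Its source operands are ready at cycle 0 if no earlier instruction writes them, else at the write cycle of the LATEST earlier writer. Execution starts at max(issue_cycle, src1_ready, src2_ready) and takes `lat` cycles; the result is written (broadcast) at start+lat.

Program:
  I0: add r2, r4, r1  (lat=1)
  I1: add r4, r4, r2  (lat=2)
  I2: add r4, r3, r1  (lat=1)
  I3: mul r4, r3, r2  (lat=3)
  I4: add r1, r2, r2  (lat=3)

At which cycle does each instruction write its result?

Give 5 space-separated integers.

I0 add r2: issue@1 deps=(None,None) exec_start@1 write@2
I1 add r4: issue@2 deps=(None,0) exec_start@2 write@4
I2 add r4: issue@3 deps=(None,None) exec_start@3 write@4
I3 mul r4: issue@4 deps=(None,0) exec_start@4 write@7
I4 add r1: issue@5 deps=(0,0) exec_start@5 write@8

Answer: 2 4 4 7 8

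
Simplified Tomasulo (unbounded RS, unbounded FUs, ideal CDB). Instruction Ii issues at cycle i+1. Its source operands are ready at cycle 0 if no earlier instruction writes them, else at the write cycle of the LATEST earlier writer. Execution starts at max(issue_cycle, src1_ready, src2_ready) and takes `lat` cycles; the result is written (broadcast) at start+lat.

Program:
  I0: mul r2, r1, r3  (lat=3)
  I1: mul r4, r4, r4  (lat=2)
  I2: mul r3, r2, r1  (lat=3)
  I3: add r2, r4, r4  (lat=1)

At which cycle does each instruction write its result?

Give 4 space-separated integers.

Answer: 4 4 7 5

Derivation:
I0 mul r2: issue@1 deps=(None,None) exec_start@1 write@4
I1 mul r4: issue@2 deps=(None,None) exec_start@2 write@4
I2 mul r3: issue@3 deps=(0,None) exec_start@4 write@7
I3 add r2: issue@4 deps=(1,1) exec_start@4 write@5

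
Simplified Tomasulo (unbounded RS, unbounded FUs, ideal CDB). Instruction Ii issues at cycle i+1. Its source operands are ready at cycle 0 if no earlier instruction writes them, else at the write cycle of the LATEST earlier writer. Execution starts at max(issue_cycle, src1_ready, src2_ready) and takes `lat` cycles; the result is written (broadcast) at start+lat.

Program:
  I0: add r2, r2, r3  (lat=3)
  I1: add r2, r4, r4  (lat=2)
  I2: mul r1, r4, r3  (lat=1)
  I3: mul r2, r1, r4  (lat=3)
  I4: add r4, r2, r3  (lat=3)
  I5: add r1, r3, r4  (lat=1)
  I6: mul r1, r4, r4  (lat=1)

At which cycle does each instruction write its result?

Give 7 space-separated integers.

Answer: 4 4 4 7 10 11 11

Derivation:
I0 add r2: issue@1 deps=(None,None) exec_start@1 write@4
I1 add r2: issue@2 deps=(None,None) exec_start@2 write@4
I2 mul r1: issue@3 deps=(None,None) exec_start@3 write@4
I3 mul r2: issue@4 deps=(2,None) exec_start@4 write@7
I4 add r4: issue@5 deps=(3,None) exec_start@7 write@10
I5 add r1: issue@6 deps=(None,4) exec_start@10 write@11
I6 mul r1: issue@7 deps=(4,4) exec_start@10 write@11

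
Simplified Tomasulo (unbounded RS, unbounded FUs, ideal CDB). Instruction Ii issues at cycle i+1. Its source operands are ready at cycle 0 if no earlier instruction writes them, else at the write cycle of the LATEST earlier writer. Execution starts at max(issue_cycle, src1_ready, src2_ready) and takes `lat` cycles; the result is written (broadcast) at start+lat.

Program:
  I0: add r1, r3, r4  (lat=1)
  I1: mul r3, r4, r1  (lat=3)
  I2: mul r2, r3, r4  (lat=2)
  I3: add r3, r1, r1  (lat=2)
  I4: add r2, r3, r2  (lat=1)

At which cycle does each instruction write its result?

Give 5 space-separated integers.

Answer: 2 5 7 6 8

Derivation:
I0 add r1: issue@1 deps=(None,None) exec_start@1 write@2
I1 mul r3: issue@2 deps=(None,0) exec_start@2 write@5
I2 mul r2: issue@3 deps=(1,None) exec_start@5 write@7
I3 add r3: issue@4 deps=(0,0) exec_start@4 write@6
I4 add r2: issue@5 deps=(3,2) exec_start@7 write@8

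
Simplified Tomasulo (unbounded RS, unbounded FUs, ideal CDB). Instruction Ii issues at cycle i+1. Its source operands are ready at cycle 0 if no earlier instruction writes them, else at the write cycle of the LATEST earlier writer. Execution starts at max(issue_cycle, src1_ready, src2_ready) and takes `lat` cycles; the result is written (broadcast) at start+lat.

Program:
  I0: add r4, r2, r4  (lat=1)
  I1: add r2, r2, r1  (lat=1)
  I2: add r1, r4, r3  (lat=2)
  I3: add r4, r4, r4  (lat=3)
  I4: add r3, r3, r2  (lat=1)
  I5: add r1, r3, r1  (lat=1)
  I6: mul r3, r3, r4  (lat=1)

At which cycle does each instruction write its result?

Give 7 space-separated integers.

Answer: 2 3 5 7 6 7 8

Derivation:
I0 add r4: issue@1 deps=(None,None) exec_start@1 write@2
I1 add r2: issue@2 deps=(None,None) exec_start@2 write@3
I2 add r1: issue@3 deps=(0,None) exec_start@3 write@5
I3 add r4: issue@4 deps=(0,0) exec_start@4 write@7
I4 add r3: issue@5 deps=(None,1) exec_start@5 write@6
I5 add r1: issue@6 deps=(4,2) exec_start@6 write@7
I6 mul r3: issue@7 deps=(4,3) exec_start@7 write@8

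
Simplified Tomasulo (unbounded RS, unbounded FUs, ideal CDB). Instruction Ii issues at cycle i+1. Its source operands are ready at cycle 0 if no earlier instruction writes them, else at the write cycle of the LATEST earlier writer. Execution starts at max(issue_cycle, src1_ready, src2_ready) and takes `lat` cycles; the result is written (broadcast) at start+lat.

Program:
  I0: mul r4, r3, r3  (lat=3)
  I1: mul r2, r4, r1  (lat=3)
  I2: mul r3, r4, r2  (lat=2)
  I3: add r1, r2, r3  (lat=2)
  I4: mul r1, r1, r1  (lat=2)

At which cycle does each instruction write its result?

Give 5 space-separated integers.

Answer: 4 7 9 11 13

Derivation:
I0 mul r4: issue@1 deps=(None,None) exec_start@1 write@4
I1 mul r2: issue@2 deps=(0,None) exec_start@4 write@7
I2 mul r3: issue@3 deps=(0,1) exec_start@7 write@9
I3 add r1: issue@4 deps=(1,2) exec_start@9 write@11
I4 mul r1: issue@5 deps=(3,3) exec_start@11 write@13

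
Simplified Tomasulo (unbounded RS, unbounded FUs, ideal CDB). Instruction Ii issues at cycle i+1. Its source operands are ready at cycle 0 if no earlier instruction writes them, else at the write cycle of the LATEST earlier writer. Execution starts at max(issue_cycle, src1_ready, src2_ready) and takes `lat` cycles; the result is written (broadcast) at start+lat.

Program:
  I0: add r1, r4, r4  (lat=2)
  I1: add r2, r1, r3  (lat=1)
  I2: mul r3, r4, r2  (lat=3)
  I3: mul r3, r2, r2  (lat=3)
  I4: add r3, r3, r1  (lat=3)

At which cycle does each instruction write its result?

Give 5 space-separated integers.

Answer: 3 4 7 7 10

Derivation:
I0 add r1: issue@1 deps=(None,None) exec_start@1 write@3
I1 add r2: issue@2 deps=(0,None) exec_start@3 write@4
I2 mul r3: issue@3 deps=(None,1) exec_start@4 write@7
I3 mul r3: issue@4 deps=(1,1) exec_start@4 write@7
I4 add r3: issue@5 deps=(3,0) exec_start@7 write@10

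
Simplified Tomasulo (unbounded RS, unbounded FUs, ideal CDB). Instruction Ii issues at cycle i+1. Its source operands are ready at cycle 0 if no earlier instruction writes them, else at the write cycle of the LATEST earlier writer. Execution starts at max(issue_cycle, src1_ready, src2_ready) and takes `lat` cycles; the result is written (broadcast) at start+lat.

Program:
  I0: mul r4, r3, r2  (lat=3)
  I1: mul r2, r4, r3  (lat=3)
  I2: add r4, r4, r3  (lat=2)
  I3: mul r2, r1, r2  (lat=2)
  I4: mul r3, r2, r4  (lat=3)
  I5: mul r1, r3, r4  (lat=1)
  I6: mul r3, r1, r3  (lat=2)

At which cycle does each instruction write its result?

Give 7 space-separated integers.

Answer: 4 7 6 9 12 13 15

Derivation:
I0 mul r4: issue@1 deps=(None,None) exec_start@1 write@4
I1 mul r2: issue@2 deps=(0,None) exec_start@4 write@7
I2 add r4: issue@3 deps=(0,None) exec_start@4 write@6
I3 mul r2: issue@4 deps=(None,1) exec_start@7 write@9
I4 mul r3: issue@5 deps=(3,2) exec_start@9 write@12
I5 mul r1: issue@6 deps=(4,2) exec_start@12 write@13
I6 mul r3: issue@7 deps=(5,4) exec_start@13 write@15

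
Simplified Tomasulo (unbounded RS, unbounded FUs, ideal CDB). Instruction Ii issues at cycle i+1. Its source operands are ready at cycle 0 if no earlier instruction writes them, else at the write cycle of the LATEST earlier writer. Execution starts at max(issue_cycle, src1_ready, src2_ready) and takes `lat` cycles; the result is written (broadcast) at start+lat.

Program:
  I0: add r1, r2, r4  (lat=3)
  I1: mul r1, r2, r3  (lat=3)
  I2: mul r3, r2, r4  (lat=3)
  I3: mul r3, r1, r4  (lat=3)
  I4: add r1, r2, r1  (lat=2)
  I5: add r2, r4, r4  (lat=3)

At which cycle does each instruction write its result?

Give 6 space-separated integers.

Answer: 4 5 6 8 7 9

Derivation:
I0 add r1: issue@1 deps=(None,None) exec_start@1 write@4
I1 mul r1: issue@2 deps=(None,None) exec_start@2 write@5
I2 mul r3: issue@3 deps=(None,None) exec_start@3 write@6
I3 mul r3: issue@4 deps=(1,None) exec_start@5 write@8
I4 add r1: issue@5 deps=(None,1) exec_start@5 write@7
I5 add r2: issue@6 deps=(None,None) exec_start@6 write@9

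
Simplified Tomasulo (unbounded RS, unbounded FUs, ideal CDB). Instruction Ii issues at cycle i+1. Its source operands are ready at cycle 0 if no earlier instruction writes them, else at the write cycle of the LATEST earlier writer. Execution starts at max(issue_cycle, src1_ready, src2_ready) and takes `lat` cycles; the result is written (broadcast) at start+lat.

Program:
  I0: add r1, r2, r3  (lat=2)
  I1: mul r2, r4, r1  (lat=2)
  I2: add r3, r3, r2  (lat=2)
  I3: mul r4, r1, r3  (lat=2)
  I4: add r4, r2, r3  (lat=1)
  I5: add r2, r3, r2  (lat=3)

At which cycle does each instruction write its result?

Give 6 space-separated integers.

I0 add r1: issue@1 deps=(None,None) exec_start@1 write@3
I1 mul r2: issue@2 deps=(None,0) exec_start@3 write@5
I2 add r3: issue@3 deps=(None,1) exec_start@5 write@7
I3 mul r4: issue@4 deps=(0,2) exec_start@7 write@9
I4 add r4: issue@5 deps=(1,2) exec_start@7 write@8
I5 add r2: issue@6 deps=(2,1) exec_start@7 write@10

Answer: 3 5 7 9 8 10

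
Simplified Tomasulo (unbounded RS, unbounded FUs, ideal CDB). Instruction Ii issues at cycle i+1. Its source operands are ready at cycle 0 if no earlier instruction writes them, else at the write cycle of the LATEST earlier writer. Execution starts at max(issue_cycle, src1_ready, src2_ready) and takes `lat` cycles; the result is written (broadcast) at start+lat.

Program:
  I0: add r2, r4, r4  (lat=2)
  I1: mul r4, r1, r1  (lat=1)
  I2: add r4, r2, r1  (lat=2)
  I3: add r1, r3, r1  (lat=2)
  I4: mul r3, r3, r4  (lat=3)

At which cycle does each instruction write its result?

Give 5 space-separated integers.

I0 add r2: issue@1 deps=(None,None) exec_start@1 write@3
I1 mul r4: issue@2 deps=(None,None) exec_start@2 write@3
I2 add r4: issue@3 deps=(0,None) exec_start@3 write@5
I3 add r1: issue@4 deps=(None,None) exec_start@4 write@6
I4 mul r3: issue@5 deps=(None,2) exec_start@5 write@8

Answer: 3 3 5 6 8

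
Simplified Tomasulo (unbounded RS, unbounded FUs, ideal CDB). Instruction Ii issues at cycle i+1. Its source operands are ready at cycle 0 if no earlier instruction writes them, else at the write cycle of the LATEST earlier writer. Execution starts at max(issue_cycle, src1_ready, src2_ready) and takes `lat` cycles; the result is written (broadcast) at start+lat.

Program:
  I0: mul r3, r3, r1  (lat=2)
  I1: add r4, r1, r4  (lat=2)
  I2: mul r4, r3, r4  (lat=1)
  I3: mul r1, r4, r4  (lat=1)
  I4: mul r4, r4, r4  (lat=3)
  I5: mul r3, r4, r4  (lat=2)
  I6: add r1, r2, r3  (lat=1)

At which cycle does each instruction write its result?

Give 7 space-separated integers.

Answer: 3 4 5 6 8 10 11

Derivation:
I0 mul r3: issue@1 deps=(None,None) exec_start@1 write@3
I1 add r4: issue@2 deps=(None,None) exec_start@2 write@4
I2 mul r4: issue@3 deps=(0,1) exec_start@4 write@5
I3 mul r1: issue@4 deps=(2,2) exec_start@5 write@6
I4 mul r4: issue@5 deps=(2,2) exec_start@5 write@8
I5 mul r3: issue@6 deps=(4,4) exec_start@8 write@10
I6 add r1: issue@7 deps=(None,5) exec_start@10 write@11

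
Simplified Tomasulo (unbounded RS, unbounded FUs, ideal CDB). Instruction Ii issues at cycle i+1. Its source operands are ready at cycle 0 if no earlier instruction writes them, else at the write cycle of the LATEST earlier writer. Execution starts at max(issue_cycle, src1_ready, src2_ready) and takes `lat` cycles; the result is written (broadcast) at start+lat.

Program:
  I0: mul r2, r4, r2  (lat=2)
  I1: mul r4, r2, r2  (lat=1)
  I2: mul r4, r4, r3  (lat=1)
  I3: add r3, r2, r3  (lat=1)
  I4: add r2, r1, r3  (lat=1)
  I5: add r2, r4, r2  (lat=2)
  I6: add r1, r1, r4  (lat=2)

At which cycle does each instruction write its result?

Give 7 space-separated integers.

Answer: 3 4 5 5 6 8 9

Derivation:
I0 mul r2: issue@1 deps=(None,None) exec_start@1 write@3
I1 mul r4: issue@2 deps=(0,0) exec_start@3 write@4
I2 mul r4: issue@3 deps=(1,None) exec_start@4 write@5
I3 add r3: issue@4 deps=(0,None) exec_start@4 write@5
I4 add r2: issue@5 deps=(None,3) exec_start@5 write@6
I5 add r2: issue@6 deps=(2,4) exec_start@6 write@8
I6 add r1: issue@7 deps=(None,2) exec_start@7 write@9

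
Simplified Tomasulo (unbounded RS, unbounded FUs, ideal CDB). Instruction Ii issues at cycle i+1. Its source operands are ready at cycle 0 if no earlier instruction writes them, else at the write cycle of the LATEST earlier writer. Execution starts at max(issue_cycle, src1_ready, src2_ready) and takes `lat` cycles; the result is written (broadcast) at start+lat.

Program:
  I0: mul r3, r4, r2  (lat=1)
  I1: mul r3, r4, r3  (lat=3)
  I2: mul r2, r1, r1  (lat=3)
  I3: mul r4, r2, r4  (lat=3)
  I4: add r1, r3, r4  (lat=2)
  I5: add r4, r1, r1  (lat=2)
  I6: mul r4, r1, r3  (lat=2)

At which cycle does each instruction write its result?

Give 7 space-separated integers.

I0 mul r3: issue@1 deps=(None,None) exec_start@1 write@2
I1 mul r3: issue@2 deps=(None,0) exec_start@2 write@5
I2 mul r2: issue@3 deps=(None,None) exec_start@3 write@6
I3 mul r4: issue@4 deps=(2,None) exec_start@6 write@9
I4 add r1: issue@5 deps=(1,3) exec_start@9 write@11
I5 add r4: issue@6 deps=(4,4) exec_start@11 write@13
I6 mul r4: issue@7 deps=(4,1) exec_start@11 write@13

Answer: 2 5 6 9 11 13 13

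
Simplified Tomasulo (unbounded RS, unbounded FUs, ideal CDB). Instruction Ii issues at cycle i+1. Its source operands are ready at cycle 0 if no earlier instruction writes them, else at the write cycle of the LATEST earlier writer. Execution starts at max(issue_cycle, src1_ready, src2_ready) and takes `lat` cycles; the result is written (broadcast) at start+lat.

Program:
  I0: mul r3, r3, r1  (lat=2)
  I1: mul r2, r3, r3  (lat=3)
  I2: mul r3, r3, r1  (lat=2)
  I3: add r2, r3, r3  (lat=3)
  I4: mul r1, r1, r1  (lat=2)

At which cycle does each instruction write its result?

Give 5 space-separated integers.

I0 mul r3: issue@1 deps=(None,None) exec_start@1 write@3
I1 mul r2: issue@2 deps=(0,0) exec_start@3 write@6
I2 mul r3: issue@3 deps=(0,None) exec_start@3 write@5
I3 add r2: issue@4 deps=(2,2) exec_start@5 write@8
I4 mul r1: issue@5 deps=(None,None) exec_start@5 write@7

Answer: 3 6 5 8 7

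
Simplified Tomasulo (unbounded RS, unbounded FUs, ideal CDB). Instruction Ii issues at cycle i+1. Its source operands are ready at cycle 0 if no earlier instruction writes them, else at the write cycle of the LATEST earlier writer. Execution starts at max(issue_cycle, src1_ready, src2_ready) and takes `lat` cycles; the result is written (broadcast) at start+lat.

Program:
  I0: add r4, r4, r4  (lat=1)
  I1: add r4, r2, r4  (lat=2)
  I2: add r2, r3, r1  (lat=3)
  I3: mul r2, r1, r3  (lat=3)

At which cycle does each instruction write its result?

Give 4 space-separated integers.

Answer: 2 4 6 7

Derivation:
I0 add r4: issue@1 deps=(None,None) exec_start@1 write@2
I1 add r4: issue@2 deps=(None,0) exec_start@2 write@4
I2 add r2: issue@3 deps=(None,None) exec_start@3 write@6
I3 mul r2: issue@4 deps=(None,None) exec_start@4 write@7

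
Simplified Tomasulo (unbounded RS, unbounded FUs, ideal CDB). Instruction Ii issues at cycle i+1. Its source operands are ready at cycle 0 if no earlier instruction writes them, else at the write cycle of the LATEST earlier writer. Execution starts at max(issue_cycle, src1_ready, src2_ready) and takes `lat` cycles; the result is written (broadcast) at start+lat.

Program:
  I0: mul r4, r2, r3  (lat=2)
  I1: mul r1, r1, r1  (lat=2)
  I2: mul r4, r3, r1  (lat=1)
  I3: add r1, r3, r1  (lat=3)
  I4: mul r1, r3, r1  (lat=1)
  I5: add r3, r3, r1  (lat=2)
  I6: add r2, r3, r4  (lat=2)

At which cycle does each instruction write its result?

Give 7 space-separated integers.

Answer: 3 4 5 7 8 10 12

Derivation:
I0 mul r4: issue@1 deps=(None,None) exec_start@1 write@3
I1 mul r1: issue@2 deps=(None,None) exec_start@2 write@4
I2 mul r4: issue@3 deps=(None,1) exec_start@4 write@5
I3 add r1: issue@4 deps=(None,1) exec_start@4 write@7
I4 mul r1: issue@5 deps=(None,3) exec_start@7 write@8
I5 add r3: issue@6 deps=(None,4) exec_start@8 write@10
I6 add r2: issue@7 deps=(5,2) exec_start@10 write@12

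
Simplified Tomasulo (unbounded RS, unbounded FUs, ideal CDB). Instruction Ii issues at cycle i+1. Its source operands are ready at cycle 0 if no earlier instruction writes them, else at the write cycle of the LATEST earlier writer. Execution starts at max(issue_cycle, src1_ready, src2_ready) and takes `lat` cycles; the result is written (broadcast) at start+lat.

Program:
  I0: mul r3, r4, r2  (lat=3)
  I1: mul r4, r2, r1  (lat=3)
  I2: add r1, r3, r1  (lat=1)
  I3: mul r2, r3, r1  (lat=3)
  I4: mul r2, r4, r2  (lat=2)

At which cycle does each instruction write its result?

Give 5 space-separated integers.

I0 mul r3: issue@1 deps=(None,None) exec_start@1 write@4
I1 mul r4: issue@2 deps=(None,None) exec_start@2 write@5
I2 add r1: issue@3 deps=(0,None) exec_start@4 write@5
I3 mul r2: issue@4 deps=(0,2) exec_start@5 write@8
I4 mul r2: issue@5 deps=(1,3) exec_start@8 write@10

Answer: 4 5 5 8 10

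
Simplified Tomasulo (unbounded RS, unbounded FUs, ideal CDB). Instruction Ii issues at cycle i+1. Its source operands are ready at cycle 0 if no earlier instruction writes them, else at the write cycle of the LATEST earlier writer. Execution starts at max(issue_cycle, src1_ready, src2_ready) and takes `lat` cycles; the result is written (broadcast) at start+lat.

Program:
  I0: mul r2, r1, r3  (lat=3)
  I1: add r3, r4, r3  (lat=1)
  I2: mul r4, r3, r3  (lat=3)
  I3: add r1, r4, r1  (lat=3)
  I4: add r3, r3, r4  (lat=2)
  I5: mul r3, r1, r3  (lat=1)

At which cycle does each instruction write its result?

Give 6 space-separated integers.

Answer: 4 3 6 9 8 10

Derivation:
I0 mul r2: issue@1 deps=(None,None) exec_start@1 write@4
I1 add r3: issue@2 deps=(None,None) exec_start@2 write@3
I2 mul r4: issue@3 deps=(1,1) exec_start@3 write@6
I3 add r1: issue@4 deps=(2,None) exec_start@6 write@9
I4 add r3: issue@5 deps=(1,2) exec_start@6 write@8
I5 mul r3: issue@6 deps=(3,4) exec_start@9 write@10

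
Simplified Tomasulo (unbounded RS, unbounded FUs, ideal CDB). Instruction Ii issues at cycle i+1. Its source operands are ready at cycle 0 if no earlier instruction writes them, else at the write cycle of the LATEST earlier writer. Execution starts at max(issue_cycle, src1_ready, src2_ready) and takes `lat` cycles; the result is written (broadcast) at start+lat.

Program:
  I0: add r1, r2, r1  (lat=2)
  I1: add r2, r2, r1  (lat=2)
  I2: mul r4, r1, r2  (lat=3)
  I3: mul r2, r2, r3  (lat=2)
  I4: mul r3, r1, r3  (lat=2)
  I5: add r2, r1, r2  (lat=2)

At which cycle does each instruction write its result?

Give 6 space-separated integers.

I0 add r1: issue@1 deps=(None,None) exec_start@1 write@3
I1 add r2: issue@2 deps=(None,0) exec_start@3 write@5
I2 mul r4: issue@3 deps=(0,1) exec_start@5 write@8
I3 mul r2: issue@4 deps=(1,None) exec_start@5 write@7
I4 mul r3: issue@5 deps=(0,None) exec_start@5 write@7
I5 add r2: issue@6 deps=(0,3) exec_start@7 write@9

Answer: 3 5 8 7 7 9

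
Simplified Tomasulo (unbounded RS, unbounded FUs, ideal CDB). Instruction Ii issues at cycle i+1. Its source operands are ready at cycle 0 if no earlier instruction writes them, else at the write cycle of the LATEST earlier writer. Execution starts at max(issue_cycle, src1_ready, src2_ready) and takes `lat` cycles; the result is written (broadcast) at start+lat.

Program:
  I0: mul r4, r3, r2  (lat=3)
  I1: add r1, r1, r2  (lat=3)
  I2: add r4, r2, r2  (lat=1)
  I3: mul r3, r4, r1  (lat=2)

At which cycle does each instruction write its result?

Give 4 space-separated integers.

Answer: 4 5 4 7

Derivation:
I0 mul r4: issue@1 deps=(None,None) exec_start@1 write@4
I1 add r1: issue@2 deps=(None,None) exec_start@2 write@5
I2 add r4: issue@3 deps=(None,None) exec_start@3 write@4
I3 mul r3: issue@4 deps=(2,1) exec_start@5 write@7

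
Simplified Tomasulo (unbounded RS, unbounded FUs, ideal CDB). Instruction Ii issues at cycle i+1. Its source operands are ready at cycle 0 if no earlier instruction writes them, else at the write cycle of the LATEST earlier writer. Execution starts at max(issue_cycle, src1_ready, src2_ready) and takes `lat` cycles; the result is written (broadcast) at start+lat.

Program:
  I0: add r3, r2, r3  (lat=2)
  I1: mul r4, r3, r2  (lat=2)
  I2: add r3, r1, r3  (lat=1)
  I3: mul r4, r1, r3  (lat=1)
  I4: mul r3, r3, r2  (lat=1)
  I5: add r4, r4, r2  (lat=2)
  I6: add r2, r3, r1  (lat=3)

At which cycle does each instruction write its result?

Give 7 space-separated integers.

I0 add r3: issue@1 deps=(None,None) exec_start@1 write@3
I1 mul r4: issue@2 deps=(0,None) exec_start@3 write@5
I2 add r3: issue@3 deps=(None,0) exec_start@3 write@4
I3 mul r4: issue@4 deps=(None,2) exec_start@4 write@5
I4 mul r3: issue@5 deps=(2,None) exec_start@5 write@6
I5 add r4: issue@6 deps=(3,None) exec_start@6 write@8
I6 add r2: issue@7 deps=(4,None) exec_start@7 write@10

Answer: 3 5 4 5 6 8 10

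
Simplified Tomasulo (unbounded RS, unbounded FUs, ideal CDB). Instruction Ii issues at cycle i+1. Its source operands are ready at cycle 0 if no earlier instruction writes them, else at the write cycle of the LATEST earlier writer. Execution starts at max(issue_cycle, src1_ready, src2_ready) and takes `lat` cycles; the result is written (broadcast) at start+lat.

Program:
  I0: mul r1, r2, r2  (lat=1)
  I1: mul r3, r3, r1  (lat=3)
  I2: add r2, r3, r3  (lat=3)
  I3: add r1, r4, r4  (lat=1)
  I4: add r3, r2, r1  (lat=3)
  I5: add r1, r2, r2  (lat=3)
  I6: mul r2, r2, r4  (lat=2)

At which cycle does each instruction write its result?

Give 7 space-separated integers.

I0 mul r1: issue@1 deps=(None,None) exec_start@1 write@2
I1 mul r3: issue@2 deps=(None,0) exec_start@2 write@5
I2 add r2: issue@3 deps=(1,1) exec_start@5 write@8
I3 add r1: issue@4 deps=(None,None) exec_start@4 write@5
I4 add r3: issue@5 deps=(2,3) exec_start@8 write@11
I5 add r1: issue@6 deps=(2,2) exec_start@8 write@11
I6 mul r2: issue@7 deps=(2,None) exec_start@8 write@10

Answer: 2 5 8 5 11 11 10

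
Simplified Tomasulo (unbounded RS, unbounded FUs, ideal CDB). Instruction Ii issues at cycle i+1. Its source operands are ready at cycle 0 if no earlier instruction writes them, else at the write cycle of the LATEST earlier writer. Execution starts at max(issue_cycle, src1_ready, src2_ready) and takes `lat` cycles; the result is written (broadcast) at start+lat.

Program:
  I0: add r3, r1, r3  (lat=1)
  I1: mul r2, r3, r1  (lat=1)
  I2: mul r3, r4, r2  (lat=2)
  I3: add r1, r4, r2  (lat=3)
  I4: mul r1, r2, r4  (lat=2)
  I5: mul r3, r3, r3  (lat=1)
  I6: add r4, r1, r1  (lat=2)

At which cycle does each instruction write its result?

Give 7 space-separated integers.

Answer: 2 3 5 7 7 7 9

Derivation:
I0 add r3: issue@1 deps=(None,None) exec_start@1 write@2
I1 mul r2: issue@2 deps=(0,None) exec_start@2 write@3
I2 mul r3: issue@3 deps=(None,1) exec_start@3 write@5
I3 add r1: issue@4 deps=(None,1) exec_start@4 write@7
I4 mul r1: issue@5 deps=(1,None) exec_start@5 write@7
I5 mul r3: issue@6 deps=(2,2) exec_start@6 write@7
I6 add r4: issue@7 deps=(4,4) exec_start@7 write@9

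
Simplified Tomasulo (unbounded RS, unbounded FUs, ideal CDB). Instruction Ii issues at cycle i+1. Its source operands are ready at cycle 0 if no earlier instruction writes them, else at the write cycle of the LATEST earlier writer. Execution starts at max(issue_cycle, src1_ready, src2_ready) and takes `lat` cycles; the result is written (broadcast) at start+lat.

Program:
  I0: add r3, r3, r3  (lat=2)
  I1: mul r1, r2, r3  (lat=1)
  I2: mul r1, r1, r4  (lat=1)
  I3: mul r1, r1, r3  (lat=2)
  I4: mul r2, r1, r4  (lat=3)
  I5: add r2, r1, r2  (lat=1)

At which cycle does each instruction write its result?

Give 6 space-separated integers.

I0 add r3: issue@1 deps=(None,None) exec_start@1 write@3
I1 mul r1: issue@2 deps=(None,0) exec_start@3 write@4
I2 mul r1: issue@3 deps=(1,None) exec_start@4 write@5
I3 mul r1: issue@4 deps=(2,0) exec_start@5 write@7
I4 mul r2: issue@5 deps=(3,None) exec_start@7 write@10
I5 add r2: issue@6 deps=(3,4) exec_start@10 write@11

Answer: 3 4 5 7 10 11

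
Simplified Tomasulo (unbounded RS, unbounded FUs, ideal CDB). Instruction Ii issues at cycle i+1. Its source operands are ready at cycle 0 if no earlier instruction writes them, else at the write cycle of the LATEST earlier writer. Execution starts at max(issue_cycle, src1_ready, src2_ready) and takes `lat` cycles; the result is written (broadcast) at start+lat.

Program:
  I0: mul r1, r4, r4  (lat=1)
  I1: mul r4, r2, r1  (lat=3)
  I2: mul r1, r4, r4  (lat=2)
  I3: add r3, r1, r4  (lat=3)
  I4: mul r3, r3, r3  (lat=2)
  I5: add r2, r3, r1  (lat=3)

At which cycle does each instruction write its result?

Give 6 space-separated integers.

Answer: 2 5 7 10 12 15

Derivation:
I0 mul r1: issue@1 deps=(None,None) exec_start@1 write@2
I1 mul r4: issue@2 deps=(None,0) exec_start@2 write@5
I2 mul r1: issue@3 deps=(1,1) exec_start@5 write@7
I3 add r3: issue@4 deps=(2,1) exec_start@7 write@10
I4 mul r3: issue@5 deps=(3,3) exec_start@10 write@12
I5 add r2: issue@6 deps=(4,2) exec_start@12 write@15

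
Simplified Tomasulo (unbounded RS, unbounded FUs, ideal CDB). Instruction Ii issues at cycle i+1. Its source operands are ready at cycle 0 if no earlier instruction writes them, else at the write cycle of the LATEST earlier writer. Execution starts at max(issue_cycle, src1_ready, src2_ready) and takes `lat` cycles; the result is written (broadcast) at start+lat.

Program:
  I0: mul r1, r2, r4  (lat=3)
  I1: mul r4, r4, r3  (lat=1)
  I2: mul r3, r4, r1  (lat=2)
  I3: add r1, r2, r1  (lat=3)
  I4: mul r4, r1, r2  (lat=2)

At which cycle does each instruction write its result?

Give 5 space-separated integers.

Answer: 4 3 6 7 9

Derivation:
I0 mul r1: issue@1 deps=(None,None) exec_start@1 write@4
I1 mul r4: issue@2 deps=(None,None) exec_start@2 write@3
I2 mul r3: issue@3 deps=(1,0) exec_start@4 write@6
I3 add r1: issue@4 deps=(None,0) exec_start@4 write@7
I4 mul r4: issue@5 deps=(3,None) exec_start@7 write@9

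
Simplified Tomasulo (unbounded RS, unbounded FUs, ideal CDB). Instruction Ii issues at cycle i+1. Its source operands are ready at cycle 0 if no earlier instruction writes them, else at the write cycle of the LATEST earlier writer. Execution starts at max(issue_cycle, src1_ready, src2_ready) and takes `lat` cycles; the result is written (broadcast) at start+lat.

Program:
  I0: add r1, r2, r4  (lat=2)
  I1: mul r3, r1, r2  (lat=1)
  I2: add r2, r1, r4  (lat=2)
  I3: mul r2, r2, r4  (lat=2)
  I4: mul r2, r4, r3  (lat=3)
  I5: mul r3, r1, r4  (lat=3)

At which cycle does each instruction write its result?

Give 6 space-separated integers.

Answer: 3 4 5 7 8 9

Derivation:
I0 add r1: issue@1 deps=(None,None) exec_start@1 write@3
I1 mul r3: issue@2 deps=(0,None) exec_start@3 write@4
I2 add r2: issue@3 deps=(0,None) exec_start@3 write@5
I3 mul r2: issue@4 deps=(2,None) exec_start@5 write@7
I4 mul r2: issue@5 deps=(None,1) exec_start@5 write@8
I5 mul r3: issue@6 deps=(0,None) exec_start@6 write@9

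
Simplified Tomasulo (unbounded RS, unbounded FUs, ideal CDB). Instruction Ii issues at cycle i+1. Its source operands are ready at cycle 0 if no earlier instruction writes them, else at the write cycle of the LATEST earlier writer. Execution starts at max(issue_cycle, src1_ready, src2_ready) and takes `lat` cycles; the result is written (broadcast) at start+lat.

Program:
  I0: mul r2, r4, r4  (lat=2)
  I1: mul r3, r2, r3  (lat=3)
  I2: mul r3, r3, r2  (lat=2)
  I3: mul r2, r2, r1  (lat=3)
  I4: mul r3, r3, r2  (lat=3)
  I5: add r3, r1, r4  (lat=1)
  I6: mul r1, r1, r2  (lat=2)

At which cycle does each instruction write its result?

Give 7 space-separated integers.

Answer: 3 6 8 7 11 7 9

Derivation:
I0 mul r2: issue@1 deps=(None,None) exec_start@1 write@3
I1 mul r3: issue@2 deps=(0,None) exec_start@3 write@6
I2 mul r3: issue@3 deps=(1,0) exec_start@6 write@8
I3 mul r2: issue@4 deps=(0,None) exec_start@4 write@7
I4 mul r3: issue@5 deps=(2,3) exec_start@8 write@11
I5 add r3: issue@6 deps=(None,None) exec_start@6 write@7
I6 mul r1: issue@7 deps=(None,3) exec_start@7 write@9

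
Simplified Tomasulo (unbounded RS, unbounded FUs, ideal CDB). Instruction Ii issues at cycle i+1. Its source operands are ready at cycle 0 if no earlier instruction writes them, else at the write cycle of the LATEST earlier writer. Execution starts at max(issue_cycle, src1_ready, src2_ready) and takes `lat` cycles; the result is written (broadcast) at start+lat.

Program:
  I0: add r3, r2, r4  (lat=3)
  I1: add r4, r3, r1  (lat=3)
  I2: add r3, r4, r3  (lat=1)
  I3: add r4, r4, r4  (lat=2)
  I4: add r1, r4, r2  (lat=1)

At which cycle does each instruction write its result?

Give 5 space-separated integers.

I0 add r3: issue@1 deps=(None,None) exec_start@1 write@4
I1 add r4: issue@2 deps=(0,None) exec_start@4 write@7
I2 add r3: issue@3 deps=(1,0) exec_start@7 write@8
I3 add r4: issue@4 deps=(1,1) exec_start@7 write@9
I4 add r1: issue@5 deps=(3,None) exec_start@9 write@10

Answer: 4 7 8 9 10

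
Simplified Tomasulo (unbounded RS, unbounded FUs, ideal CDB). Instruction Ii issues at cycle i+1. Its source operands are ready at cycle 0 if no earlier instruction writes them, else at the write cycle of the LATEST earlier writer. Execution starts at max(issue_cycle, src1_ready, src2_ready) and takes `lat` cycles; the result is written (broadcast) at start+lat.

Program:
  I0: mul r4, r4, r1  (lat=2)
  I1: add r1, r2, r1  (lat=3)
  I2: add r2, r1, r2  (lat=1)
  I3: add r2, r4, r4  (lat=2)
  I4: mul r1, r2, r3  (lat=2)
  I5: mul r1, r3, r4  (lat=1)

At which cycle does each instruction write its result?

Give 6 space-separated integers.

Answer: 3 5 6 6 8 7

Derivation:
I0 mul r4: issue@1 deps=(None,None) exec_start@1 write@3
I1 add r1: issue@2 deps=(None,None) exec_start@2 write@5
I2 add r2: issue@3 deps=(1,None) exec_start@5 write@6
I3 add r2: issue@4 deps=(0,0) exec_start@4 write@6
I4 mul r1: issue@5 deps=(3,None) exec_start@6 write@8
I5 mul r1: issue@6 deps=(None,0) exec_start@6 write@7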